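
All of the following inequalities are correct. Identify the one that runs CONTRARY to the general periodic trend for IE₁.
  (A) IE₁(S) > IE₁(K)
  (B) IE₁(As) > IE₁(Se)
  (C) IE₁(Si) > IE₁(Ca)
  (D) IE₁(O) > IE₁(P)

The general trend: IE₁ increases across a period and decreases down a group.
(A) S (period 3, group 16) vs K (period 4, group 1): the stated order agrees with the simple trend.
(B) As (period 4, group 15) vs Se (period 4, group 16): the stated order contradicts the simple trend.
(C) Si (period 3, group 14) vs Ca (period 4, group 2): the stated order agrees with the simple trend.
(D) O (period 2, group 16) vs P (period 3, group 15): the stated order agrees with the simple trend.
The exception is (B): Se (4p⁴) ionizes more easily than half-filled As (4p³).

(B)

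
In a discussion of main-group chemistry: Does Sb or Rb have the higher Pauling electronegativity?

Rb is in period 5, group 1; Sb is in period 5, group 15.
Atoms toward the upper right of the periodic table pull bonding electrons most strongly.
All lie in period 5, so electronegativity increases left to right.
So Sb has the higher Pauling electronegativity (Sb > Rb).

Sb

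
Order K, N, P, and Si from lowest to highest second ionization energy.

Si < P < N < K

After 1 electron has been removed, what remains? K⁺ is the bare [Ar] core; N⁺ still has 4 valence electrons; P⁺ still has 4 valence electrons; Si⁺ still has 3 valence electrons.
Pulling an electron out of a noble-gas core costs far more than removing a remaining valence electron, so K sits at the high end of IE_2.
Valence configurations: N⁺ [He]2s²2p², P⁺ [Ne]3s²3p², Si⁺ [Ne]3s²3p¹.
Approximate IE_2 values (kJ/mol): K 3052, N 2856, P 1907, Si 1577.
Putting it together, IE_2: Si < P < N < K.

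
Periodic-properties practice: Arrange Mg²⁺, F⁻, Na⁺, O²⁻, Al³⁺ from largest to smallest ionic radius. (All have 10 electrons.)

O²⁻ > F⁻ > Na⁺ > Mg²⁺ > Al³⁺

All of these have 10 electrons, so size is governed by nuclear charge alone: the more protons, the stronger the pull on the same electron cloud, and the smaller the ion.
Nuclear charges: Al³⁺ (Z=13), Mg²⁺ (Z=12), Na⁺ (Z=11), F⁻ (Z=9), O²⁻ (Z=8).
Largest to smallest: O²⁻ > F⁻ > Na⁺ > Mg²⁺ > Al³⁺.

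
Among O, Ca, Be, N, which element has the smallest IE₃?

Consider each +2 ion: O²⁺ still has 4 valence electrons; Ca²⁺ is the bare [Ar] core; Be²⁺ is the bare [He] core; N²⁺ still has 3 valence electrons.
Usually core removal costs more than valence removal, but here the competition is close: a tightly held n=2 valence electron can cost more to remove than an n=3 core electron, so the actual values have to decide it.
Valence configurations: O²⁺ [He]2s²2p², N²⁺ [He]2s²2p¹.
The numbers (kJ/mol): O 5300, Ca 4912, Be 14849, N 4578.
Putting it together, IE_3: N < Ca < O < Be.

N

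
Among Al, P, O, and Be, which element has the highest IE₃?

IE_3 is the cost of taking one more electron from the +2 cation: Al²⁺ still has 1 valence electron; P²⁺ still has 3 valence electrons; O²⁺ still has 4 valence electrons; Be²⁺ is the bare [He] core.
Breaking into a closed-shell core is much more expensive than removing a leftover valence electron — Be has the largest IE_3 here.
Valence configurations: Al²⁺ [Ne]3s¹, P²⁺ [Ne]3s²3p¹, O²⁺ [He]2s²2p².
The numbers (kJ/mol): Al 2745, P 2914, O 5300, Be 14849.
So the third ionization energies run Al < P < O < Be.

Be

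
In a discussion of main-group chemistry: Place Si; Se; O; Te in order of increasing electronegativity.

O is in period 2, group 16; Si is in period 3, group 14; Se is in period 4, group 16; Te is in period 5, group 16.
Atoms toward the upper right of the periodic table pull bonding electrons most strongly.
Here both period and group differ, so the two effects have to be weighed against each other.
Te > Si: period and group pull opposite ways; the across-period shift dominates (2.10 vs 1.90).
Se > Te: they share group 16; the group trend gives Se the larger value.
O > Se: they share group 16; the group trend gives O the larger value.
For reference (Pauling): O 3.44, Si 1.90, Se 2.55, Te 2.10.
So from lowest to highest: Si < Te < Se < O.

Si, Te, Se, O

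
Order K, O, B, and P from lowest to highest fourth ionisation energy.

P, K, O, B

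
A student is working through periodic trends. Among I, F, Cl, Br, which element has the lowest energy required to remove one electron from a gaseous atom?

IE₁ increases left→right with effective nuclear charge and decreases top→bottom as the valence shell moves farther out.
All are in group 17, so first ionization energy increases up the group.
The lowest energy required to remove one electron from a gaseous atom among these belongs to I.

I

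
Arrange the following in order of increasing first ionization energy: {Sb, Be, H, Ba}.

H is in period 1, group 1; Be is in period 2, group 2; Sb is in period 5, group 15; Ba is in period 6, group 2.
IE₁ increases left→right with effective nuclear charge and decreases top→bottom as the valence shell moves farther out.
Here both period and group differ, so the two effects have to be weighed against each other.
Sb > Ba: relative to Ba, both the across-period and down-group shifts push Sb's first ionization energy up.
Be > Sb: period and group pull opposite ways; the down-group shift dominates (900 vs 831 kJ/mol).
H > Be: the two effects oppose for this pair; the down-group effect wins (1312 vs 900 kJ/mol).
For reference (kJ/mol): H 1312, Be 900, Sb 831, Ba 503.
So from lowest to highest: Ba < Sb < Be < H.

Ba, Sb, Be, H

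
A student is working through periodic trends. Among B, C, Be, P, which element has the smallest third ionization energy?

P

IE_3 is the cost of taking one more electron from the +2 cation: B²⁺ still has 1 valence electron; C²⁺ still has 2 valence electrons; Be²⁺ is the bare [He] core; P²⁺ still has 3 valence electrons.
Core electrons are held far more tightly than valence electrons, so Be tops the IE_3 order.
Valence configurations: B²⁺ [He]2s¹, C²⁺ [He]2s², P²⁺ [Ne]3s²3p¹.
Approximate IE_3 values (kJ/mol): B 3660, C 4620, Be 14849, P 2914.
Hence IE_3: P < B < C < Be.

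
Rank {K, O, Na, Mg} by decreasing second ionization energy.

The second ionization energy removes an electron from the +1 ion. For each element: K⁺ is the bare [Ar] core; O⁺ still has 5 valence electrons; Na⁺ is the bare [Ne] core; Mg⁺ still has 1 valence electron.
Usually core removal costs more than valence removal, but here the competition is close: a tightly held n=2 valence electron can cost more to remove than an n=3 core electron, so the actual values have to decide it.
Valence configurations: O⁺ [He]2s²2p³, Mg⁺ [Ne]3s¹.
Approximate IE_2 values (kJ/mol): K 3052, O 3388, Na 4562, Mg 1451.
Putting it together, IE_2: Mg < K < O < Na.

Na > O > K > Mg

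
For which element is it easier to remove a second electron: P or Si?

After 1 electron has been removed, what remains? P⁺ still has 4 valence electrons; Si⁺ still has 3 valence electrons.
All are still removing valence electrons, so compare the +1 ions as you would atoms: IE_2 generally rises across a period (higher Z_eff) and falls down a group (larger shell), subject to the usual subshell exceptions.
Valence configurations: P⁺ [Ne]3s²3p², Si⁺ [Ne]3s²3p¹.
Approximate IE_2 values (kJ/mol): P 1907, Si 1577.
So the second ionization energies run Si < P.

Si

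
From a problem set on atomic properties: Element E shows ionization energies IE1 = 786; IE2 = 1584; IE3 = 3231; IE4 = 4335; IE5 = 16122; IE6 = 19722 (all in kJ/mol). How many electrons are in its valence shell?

4

Look for the largest jump between consecutive ionization energies: IE5/IE4 ≈ 3.7, far larger than any earlier ratio.
That jump marks the point where a core electron is being removed. So the atom has 4 valence electrons.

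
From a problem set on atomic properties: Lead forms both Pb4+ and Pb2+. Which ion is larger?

Pb2+

Both ions have Z = 82 protons, but Pb4+ has lost more electrons, so its remaining electrons feel a larger effective nuclear charge per electron and are pulled in more tightly.
Higher positive charge → smaller ion, so Pb2+ > Pb4+.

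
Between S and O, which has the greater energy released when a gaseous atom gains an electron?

S

Electron affinity generally becomes more exothermic across a period toward the halogens and less exothermic down a group.
All are in group 16; the group trend (electron affinity increases up the group) applies, with the exception below.
Note the exception: S has a higher electron affinity than O, contrary to the simple trend — the compact 2p subshell of O repels the added electron more than S's larger 3p does.
Approximate values (kJ/mol): O 141, S 200.
So S has the greater energy released when a gaseous atom gains an electron (S > O).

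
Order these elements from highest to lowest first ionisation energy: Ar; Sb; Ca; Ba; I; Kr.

Ar > Kr > I > Sb > Ca > Ba

Ar is in period 3, group 18; Ca is in period 4, group 2; Kr is in period 4, group 18; Sb is in period 5, group 15; I is in period 5, group 17; Ba is in period 6, group 2.
Removing the outermost electron gets harder across a period and easier down a group.
These span different periods and groups, so the two trends combine.
Ca > Ba: Ca sits above Ba in group 2, so the down-group effect alone puts Ca higher.
Sb > Ca: the two effects oppose for this pair; the across-period effect wins (831 vs 590 kJ/mol).
I > Sb: both are in period 5; the period trend gives I the larger value.
Kr > I: both effects reinforce here, so Kr is clearly the higher of the two.
Ar > Kr: Ar sits above Kr in group 18, so the down-group effect alone puts Ar higher.
Approximate values (kJ/mol): Ar 1521, Ca 590, Kr 1351, Sb 831, I 1008, Ba 503.
So from highest to lowest: Ar > Kr > I > Sb > Ca > Ba.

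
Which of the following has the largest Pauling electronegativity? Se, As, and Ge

Se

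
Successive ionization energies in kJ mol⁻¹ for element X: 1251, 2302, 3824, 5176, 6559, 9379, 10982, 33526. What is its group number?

Look for the largest jump between consecutive ionization energies: IE8/IE7 ≈ 3.1, far larger than any earlier ratio.
That jump marks the point where a core electron is being removed. So the atom has 7 valence electrons.
A main-group element with 7 valence electrons is in group 17.

Group 17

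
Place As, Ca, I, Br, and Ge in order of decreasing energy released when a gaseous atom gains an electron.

Br > I > Ge > As > Ca

Adding an electron releases more energy for atoms nearer the top right (short of the noble gases).
Neither a single period nor a single group — weigh both effects.
As > Ca: both are in period 4; the period trend gives As the larger value.
Ge > As: this pair runs against the simple trend — see the exception note.
I > Ge: period and group pull opposite ways; the across-period shift dominates (295 vs 119 kJ/mol).
Br > I: Br sits above I in group 17, so the down-group effect alone puts Br higher.
Note the exception: Ge has a higher electron affinity than As, contrary to the simple trend — adding an electron to As's half-filled 4p³ is unfavourable, so Ge (4p²) has the more exothermic EA.
Tabulated electron affinity (kJ/mol): Ca 2, Ge 119, As 78, Br 325, I 295.
So from highest to lowest: Br > I > Ge > As > Ca.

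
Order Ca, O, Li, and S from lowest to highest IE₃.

After 2 electrons have been removed, what remains? Ca²⁺ is the bare [Ar] core; O²⁺ still has 4 valence electrons; Li²⁺ is already 1 electron into the core; S²⁺ still has 4 valence electrons.
Usually core removal costs more than valence removal, but here the competition is close: a tightly held n=2 valence electron can cost more to remove than an n=3 core electron, so the actual values have to decide it.
Valence configurations: O²⁺ [He]2s²2p², S²⁺ [Ne]3s²3p².
Tabulated IE_3 (kJ/mol): Ca 4912, O 5300, Li 11815, S 3357.
Hence IE_3: S < Ca < O < Li.

S < Ca < O < Li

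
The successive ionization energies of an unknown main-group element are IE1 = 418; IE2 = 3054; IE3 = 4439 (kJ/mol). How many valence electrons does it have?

Look for the largest jump between consecutive ionization energies: IE2/IE1 ≈ 7.3, far larger than any earlier ratio.
That jump marks the point where a core electron is being removed. So the atom has 1 valence electron.

1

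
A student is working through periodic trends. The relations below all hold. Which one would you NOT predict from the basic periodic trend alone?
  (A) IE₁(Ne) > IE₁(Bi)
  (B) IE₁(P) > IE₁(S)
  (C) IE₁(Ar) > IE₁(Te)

The general trend: first ionisation energy increases across a period and decreases down a group.
(A) Ne (period 2, group 18) vs Bi (period 6, group 15): the stated order agrees with the simple trend.
(B) P (period 3, group 15) vs S (period 3, group 16): the stated order contradicts the simple trend.
(C) Ar (period 3, group 18) vs Te (period 5, group 16): the stated order agrees with the simple trend.
The exception is (B): S (3p⁴) ionizes more easily than half-filled P (3p³) because the paired 3p electron in S is pushed out by e⁻–e⁻ repulsion.

(B)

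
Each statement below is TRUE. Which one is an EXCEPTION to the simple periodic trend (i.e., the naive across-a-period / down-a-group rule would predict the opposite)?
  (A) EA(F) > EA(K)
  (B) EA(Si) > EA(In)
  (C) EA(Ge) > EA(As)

(C)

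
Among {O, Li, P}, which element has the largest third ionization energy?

Li

The third ionization energy removes an electron from the +2 ion. For each element: O²⁺ still has 4 valence electrons; Li²⁺ is already 1 electron into the core; P²⁺ still has 3 valence electrons.
Pulling an electron out of a noble-gas core costs far more than removing a remaining valence electron, so Li sits at the high end of IE_3.
Valence configurations: O²⁺ [He]2s²2p², P²⁺ [Ne]3s²3p¹.
Approximate IE_3 values (kJ/mol): O 5300, Li 11815, P 2914.
Hence IE_3: P < O < Li.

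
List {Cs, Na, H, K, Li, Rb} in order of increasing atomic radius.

H, Li, Na, K, Rb, Cs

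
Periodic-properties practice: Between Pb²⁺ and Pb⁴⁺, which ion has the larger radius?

Both ions have Z = 82 protons, but Pb⁴⁺ has lost more electrons, so its remaining electrons feel a larger effective nuclear charge per electron and are pulled in more tightly.
Higher positive charge → smaller ion, so Pb²⁺ > Pb⁴⁺.

Pb²⁺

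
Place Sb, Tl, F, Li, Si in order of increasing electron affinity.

Li is in period 2, group 1; F is in period 2, group 17; Si is in period 3, group 14; Sb is in period 5, group 15; Tl is in period 6, group 13.
Adding an electron releases more energy for atoms nearer the top right (short of the noble gases).
Here both period and group differ, so the two effects have to be weighed against each other.
Li > Tl: period and group pull opposite ways; the down-group shift dominates (60 vs 19 kJ/mol).
Sb > Li: period and group pull opposite ways; the across-period shift dominates (103 vs 60 kJ/mol).
Si > Sb: period and group pull opposite ways; the down-group shift dominates (134 vs 103 kJ/mol).
F > Si: both effects reinforce here, so F is clearly the higher of the two.
Tabulated electron affinity (kJ/mol): Li 60, F 328, Si 134, Sb 103, Tl 19.
So from lowest to highest: Tl < Li < Sb < Si < F.

Tl < Li < Sb < Si < F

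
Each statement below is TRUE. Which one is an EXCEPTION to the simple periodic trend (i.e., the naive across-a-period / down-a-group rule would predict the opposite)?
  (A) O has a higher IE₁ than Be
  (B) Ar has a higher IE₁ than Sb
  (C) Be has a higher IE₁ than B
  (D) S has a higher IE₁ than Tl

(C)

The general trend: IE₁ increases across a period and decreases down a group.
(A) O (period 2, group 16) vs Be (period 2, group 2): the stated order agrees with the simple trend.
(B) Ar (period 3, group 18) vs Sb (period 5, group 15): the stated order agrees with the simple trend.
(C) Be (period 2, group 2) vs B (period 2, group 13): the stated order contradicts the simple trend.
(D) S (period 3, group 16) vs Tl (period 6, group 13): the stated order agrees with the simple trend.
The exception is (C): removing B's lone 2p electron is easier than breaking Be's filled 2s².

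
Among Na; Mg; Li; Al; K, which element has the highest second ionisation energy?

Li

Consider each +1 ion: Na⁺ is the bare [Ne] core; Mg⁺ still has 1 valence electron; Li⁺ is the bare [He] core; Al⁺ still has 2 valence electrons; K⁺ is the bare [Ar] core.
Core electrons are held far more tightly than valence electrons, so K, Na and Li top the IE_2 order.
Valence configurations: Mg⁺ [Ne]3s¹, Al⁺ [Ne]3s².
The numbers (kJ/mol): Na 4562, Mg 1451, Li 7298, Al 1817, K 3052.
Hence IE_2: Mg < Al < K < Na < Li.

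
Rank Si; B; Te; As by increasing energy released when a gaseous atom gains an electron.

Adding an electron releases more energy for atoms nearer the top right (short of the noble gases).
A diagonal step moves right (one effect) and down (the opposite effect) at once.
As > B: the two effects oppose for this pair; the across-period effect wins (78 vs 27 kJ/mol).
Si > As: period and group pull opposite ways; the down-group shift dominates (134 vs 78 kJ/mol).
Te > Si: period and group pull opposite ways; the across-period shift dominates (190 vs 134 kJ/mol).
Approximate values (kJ/mol): B 27, Si 134, As 78, Te 190.
So from lowest to highest: B < As < Si < Te.

B, As, Si, Te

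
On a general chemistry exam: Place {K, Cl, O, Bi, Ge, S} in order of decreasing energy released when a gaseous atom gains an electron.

O is in period 2, group 16; S is in period 3, group 16; Cl is in period 3, group 17; K is in period 4, group 1; Ge is in period 4, group 14; Bi is in period 6, group 15.
Atoms with high Z_eff and room in the valence shell (especially the halogens) have the most exothermic electron affinities.
These span different periods and groups, so the two trends combine.
Bi > K: period and group pull opposite ways; the across-period shift dominates (91 vs 48 kJ/mol).
Ge > Bi: period and group pull opposite ways; the down-group shift dominates (119 vs 91 kJ/mol).
O > Ge: both effects reinforce here, so O is clearly the higher of the two.
S > O: this pair runs against the simple trend — see the exception note.
Cl > S: both are in period 3; the period trend gives Cl the larger value.
Note the exception: S has a higher electron affinity than O, contrary to the simple trend — the compact 2p subshell of O repels the added electron more than S's larger 3p does.
For reference (kJ/mol): O 141, S 200, Cl 349, K 48, Ge 119, Bi 91.
So from highest to lowest: Cl > S > O > Ge > Bi > K.

Cl > S > O > Ge > Bi > K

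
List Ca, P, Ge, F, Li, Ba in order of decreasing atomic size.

Li is in period 2, group 1; F is in period 2, group 17; P is in period 3, group 15; Ca is in period 4, group 2; Ge is in period 4, group 14; Ba is in period 6, group 2.
Radius decreases left→right (rising Z_eff, same n) and increases top→bottom (higher n).
Here both period and group differ, so the two effects have to be weighed against each other.
P > F: both effects reinforce here, so P is clearly the larger of the two.
Ge > P: both effects reinforce here, so Ge is clearly the larger of the two.
Li > Ge: the two effects oppose for this pair; the across-period effect wins (133 vs 121 pm).
Ca > Li: period and group pull opposite ways; the down-group shift dominates (171 vs 133 pm).
Ba > Ca: they share group 2; the group trend gives Ba the larger value.
For reference (pm): Li 133, F 64, P 111, Ca 171, Ge 121, Ba 196.
So from largest to smallest: Ba > Ca > Li > Ge > P > F.

Ba, Ca, Li, Ge, P, F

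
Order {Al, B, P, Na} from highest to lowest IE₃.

Na > B > P > Al

The third ionization energy removes an electron from the +2 ion. For each element: Al²⁺ still has 1 valence electron; B²⁺ still has 1 valence electron; P²⁺ still has 3 valence electrons; Na²⁺ is already 1 electron into the core.
Core electrons are held far more tightly than valence electrons, so Na tops the IE_3 order.
Valence configurations: Al²⁺ [Ne]3s¹, B²⁺ [He]2s¹, P²⁺ [Ne]3s²3p¹.
Tabulated IE_3 (kJ/mol): Al 2745, B 3660, P 2914, Na 6910.
Putting it together, IE_3: Al < P < B < Na.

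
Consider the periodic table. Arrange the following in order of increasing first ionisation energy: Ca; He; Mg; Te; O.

He is in period 1, group 18; O is in period 2, group 16; Mg is in period 3, group 2; Ca is in period 4, group 2; Te is in period 5, group 16.
First ionization energy rises across a period (greater Z_eff holds electrons more tightly) and falls down a group (valence electrons are farther from the nucleus).
Neither a single period nor a single group — weigh both effects.
Mg > Ca: they share group 2; the group trend gives Mg the larger value.
Te > Mg: period and group pull opposite ways; the across-period shift dominates (869 vs 738 kJ/mol).
O > Te: they share group 16; the group trend gives O the larger value.
He > O: relative to O, both the across-period and down-group shifts push He's first ionization energy up.
Tabulated first ionization energy (kJ/mol): He 2372, O 1314, Mg 738, Ca 590, Te 869.
So from lowest to highest: Ca < Mg < Te < O < He.

Ca < Mg < Te < O < He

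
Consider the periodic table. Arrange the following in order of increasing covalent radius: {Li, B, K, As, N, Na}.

N < B < As < Li < Na < K

Li is in period 2, group 1; B is in period 2, group 13; N is in period 2, group 15; Na is in period 3, group 1; K is in period 4, group 1; As is in period 4, group 15.
Across a period the added protons contract the valence shell; down a group each new principal shell makes the atom larger.
Neither a single period nor a single group — weigh both effects.
B > N: B lies to the left of N in period 2, so the across-period effect alone puts B larger.
As > B: period and group pull opposite ways; the down-group shift dominates (121 vs 85 pm).
Li > As: the two effects oppose for this pair; the across-period effect wins (133 vs 121 pm).
Na > Li: Na sits below Li in group 1, so the down-group effect alone puts Na larger.
K > Na: K sits below Na in group 1, so the down-group effect alone puts K larger.
For reference (pm): Li 133, B 85, N 71, Na 155, K 196, As 121.
So from smallest to largest: N < B < As < Li < Na < K.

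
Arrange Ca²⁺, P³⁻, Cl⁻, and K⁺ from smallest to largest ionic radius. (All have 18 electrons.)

All of these have 18 electrons, so size is governed by nuclear charge alone: the more protons, the stronger the pull on the same electron cloud, and the smaller the ion.
Nuclear charges: Ca²⁺ (Z=20), K⁺ (Z=19), Cl⁻ (Z=17), P³⁻ (Z=15).
Smallest to largest: Ca²⁺ < K⁺ < Cl⁻ < P³⁻.

Ca²⁺ < K⁺ < Cl⁻ < P³⁻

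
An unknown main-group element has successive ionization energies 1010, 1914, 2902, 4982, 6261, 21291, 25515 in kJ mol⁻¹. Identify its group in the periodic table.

Group 15

Look for the largest jump between consecutive ionization energies: IE6/IE5 ≈ 3.4, far larger than any earlier ratio.
That jump marks the point where a core electron is being removed. So the atom has 5 valence electrons.
A main-group element with 5 valence electrons is in group 15.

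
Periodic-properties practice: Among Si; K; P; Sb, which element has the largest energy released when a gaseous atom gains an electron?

Si is in period 3, group 14; P is in period 3, group 15; K is in period 4, group 1; Sb is in period 5, group 15.
Adding an electron releases more energy for atoms nearer the top right (short of the noble gases).
These span different periods and groups, so the two trends combine.
P > K: both effects reinforce here, so P is clearly the higher of the two.
Sb > P: this pair runs against the simple trend — see the exception note.
Si > Sb: period and group pull opposite ways; the down-group shift dominates (134 vs 103 kJ/mol).
Note the exception: Sb has a higher electron affinity than P, contrary to the simple trend — both are half-filled np³, but the pairing/repulsion penalty for the added electron shrinks as the p orbitals become larger and more diffuse down the group, and for Sb that outweighs the weaker nuclear attraction.
Note the exception: Si has a higher electron affinity than P, contrary to the simple trend — adding an electron to P's half-filled 3p³ is unfavourable, so Si (3p²) has the more exothermic EA.
Tabulated electron affinity (kJ/mol): Si 134, P 72, K 48, Sb 103.
The largest energy released when a gaseous atom gains an electron among these belongs to Si.

Si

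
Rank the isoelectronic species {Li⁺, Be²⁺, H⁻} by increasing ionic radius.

Be²⁺ < Li⁺ < H⁻

All of these have 2 electrons, so size is governed by nuclear charge alone: the more protons, the stronger the pull on the same electron cloud, and the smaller the ion.
Nuclear charges: Be²⁺ (Z=4), Li⁺ (Z=3), H⁻ (Z=1).
Smallest to largest: Be²⁺ < Li⁺ < H⁻.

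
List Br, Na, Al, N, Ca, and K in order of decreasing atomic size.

K > Ca > Na > Al > Br > N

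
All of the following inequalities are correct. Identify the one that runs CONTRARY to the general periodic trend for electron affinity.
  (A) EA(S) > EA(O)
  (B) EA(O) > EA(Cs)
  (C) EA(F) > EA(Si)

(A)

The general trend: electron affinity increases across a period and decreases down a group.
(A) S (period 3, group 16) vs O (period 2, group 16): the stated order contradicts the simple trend.
(B) O (period 2, group 16) vs Cs (period 6, group 1): the stated order agrees with the simple trend.
(C) F (period 2, group 17) vs Si (period 3, group 14): the stated order agrees with the simple trend.
The exception is (A): the compact 2p subshell of O repels the added electron more than S's larger 3p does.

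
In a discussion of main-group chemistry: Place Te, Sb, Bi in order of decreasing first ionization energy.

Sb is in period 5, group 15; Te is in period 5, group 16; Bi is in period 6, group 15.
Removing the outermost electron gets harder across a period and easier down a group.
These span different periods and groups, so the two trends combine.
Sb > Bi: they share group 15; the group trend gives Sb the larger value.
Te > Sb: Te lies to the right of Sb in period 5, so the across-period effect alone puts Te higher.
Tabulated first ionization energy (kJ/mol): Sb 831, Te 869, Bi 703.
So from highest to lowest: Te > Sb > Bi.

Te > Sb > Bi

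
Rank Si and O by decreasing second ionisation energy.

Consider each +1 ion: Si⁺ still has 3 valence electrons; O⁺ still has 5 valence electrons.
All are still removing valence electrons, so compare the +1 ions as you would atoms: IE_2 generally rises across a period (higher Z_eff) and falls down a group (larger shell), subject to the usual subshell exceptions.
Valence configurations: Si⁺ [Ne]3s²3p¹, O⁺ [He]2s²2p³.
Tabulated IE_2 (kJ/mol): Si 1577, O 3388.
Hence IE_2: Si < O.

O, Si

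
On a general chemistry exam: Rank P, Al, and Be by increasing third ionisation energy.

Al, P, Be

After 2 electrons have been removed, what remains? P²⁺ still has 3 valence electrons; Al²⁺ still has 1 valence electron; Be²⁺ is the bare [He] core.
Breaking into a closed-shell core is much more expensive than removing a leftover valence electron — Be has the largest IE_3 here.
Valence configurations: P²⁺ [Ne]3s²3p¹, Al²⁺ [Ne]3s¹.
The numbers (kJ/mol): P 2914, Al 2745, Be 14849.
Overall IE_3 order: Al < P < Be.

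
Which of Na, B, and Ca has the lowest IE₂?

After 1 electron has been removed, what remains? Na⁺ is the bare [Ne] core; B⁺ still has 2 valence electrons; Ca⁺ still has 1 valence electron.
Core electrons are held far more tightly than valence electrons, so Na tops the IE_2 order.
Valence configurations: B⁺ [He]2s², Ca⁺ [Ar]4s¹.
The numbers (kJ/mol): Na 4562, B 2427, Ca 1145.
Overall IE_2 order: Ca < B < Na.

Ca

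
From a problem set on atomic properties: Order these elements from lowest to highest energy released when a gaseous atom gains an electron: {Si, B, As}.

B, As, Si

B is in period 2, group 13; Si is in period 3, group 14; As is in period 4, group 15.
EA tends to increase across a period and decrease down a group, though the pattern is less regular than for IE or radius.
These sit on a diagonal, where the across-period and down-group effects partly cancel.
As > B: period and group pull opposite ways; the across-period shift dominates (78 vs 27 kJ/mol).
Si > As: the two effects oppose for this pair; the down-group effect wins (134 vs 78 kJ/mol).
Approximate values (kJ/mol): B 27, Si 134, As 78.
So from lowest to highest: B < As < Si.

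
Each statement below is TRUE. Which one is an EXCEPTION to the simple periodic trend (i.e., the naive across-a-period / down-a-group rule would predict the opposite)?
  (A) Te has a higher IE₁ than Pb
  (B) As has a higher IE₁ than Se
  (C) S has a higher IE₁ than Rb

(B)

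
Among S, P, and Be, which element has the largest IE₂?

Consider each +1 ion: S⁺ still has 5 valence electrons; P⁺ still has 4 valence electrons; Be⁺ still has 1 valence electron.
All are still removing valence electrons, so compare the +1 ions as you would atoms: IE_2 generally rises across a period (higher Z_eff) and falls down a group (larger shell), subject to the usual subshell exceptions.
Valence configurations: S⁺ [Ne]3s²3p³, P⁺ [Ne]3s²3p², Be⁺ [He]2s¹.
Approximate IE_2 values (kJ/mol): S 2252, P 1907, Be 1757.
Hence IE_2: Be < P < S.

S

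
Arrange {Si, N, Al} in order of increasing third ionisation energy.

The third ionization energy removes an electron from the +2 ion. For each element: Si²⁺ still has 2 valence electrons; N²⁺ still has 3 valence electrons; Al²⁺ still has 1 valence electron.
All are still removing valence electrons, so compare the +2 ions as you would atoms: IE_3 generally rises across a period (higher Z_eff) and falls down a group (larger shell), subject to the usual subshell exceptions.
Valence configurations: Si²⁺ [Ne]3s², N²⁺ [He]2s²2p¹, Al²⁺ [Ne]3s¹.
The numbers (kJ/mol): Si 3232, N 4578, Al 2745.
Overall IE_3 order: Al < Si < N.

Al, Si, N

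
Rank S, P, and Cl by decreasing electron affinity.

Cl > S > P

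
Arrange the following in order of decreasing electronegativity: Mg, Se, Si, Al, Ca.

Mg is in period 3, group 2; Al is in period 3, group 13; Si is in period 3, group 14; Ca is in period 4, group 2; Se is in period 4, group 16.
EN rises left→right (higher Z_eff, smaller atoms) and falls top→bottom (larger, more shielded atoms).
These span different periods and groups, so the two trends combine.
Mg > Ca: Mg sits above Ca in group 2, so the down-group effect alone puts Mg higher.
Al > Mg: both are in period 3; the period trend gives Al the larger value.
Si > Al: both are in period 3; the period trend gives Si the larger value.
Se > Si: period and group pull opposite ways; the across-period shift dominates (2.55 vs 1.90).
For reference (Pauling): Mg 1.31, Al 1.61, Si 1.90, Ca 1.00, Se 2.55.
So from highest to lowest: Se > Si > Al > Mg > Ca.

Se, Si, Al, Mg, Ca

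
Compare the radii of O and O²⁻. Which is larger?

O²⁻

Forming O²⁻ adds 2 electrons to O. More electron–electron repulsion in the same shell, with unchanged nuclear charge, lets the cloud expand.
An anion is larger than its parent atom: O²⁻ > O.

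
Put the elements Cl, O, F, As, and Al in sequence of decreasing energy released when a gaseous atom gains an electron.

O is in period 2, group 16; F is in period 2, group 17; Al is in period 3, group 13; Cl is in period 3, group 17; As is in period 4, group 15.
Atoms with high Z_eff and room in the valence shell (especially the halogens) have the most exothermic electron affinities.
Neither a single period nor a single group — weigh both effects.
As > Al: period and group pull opposite ways; the across-period shift dominates (78 vs 42 kJ/mol).
O > As: both effects reinforce here, so O is clearly the higher of the two.
F > O: F lies to the right of O in period 2, so the across-period effect alone puts F higher.
Cl > F: this pair runs against the simple trend — see the exception note.
Note the exception: Cl has a higher electron affinity than F, contrary to the simple trend — F's small 2p subshell makes the incoming electron feel strong e⁻–e⁻ repulsion, so Cl actually releases more energy on gaining an electron.
For reference (kJ/mol): O 141, F 328, Al 42, Cl 349, As 78.
So from highest to lowest: Cl > F > O > As > Al.

Cl, F, O, As, Al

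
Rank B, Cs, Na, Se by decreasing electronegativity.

B is in period 2, group 13; Na is in period 3, group 1; Se is in period 4, group 16; Cs is in period 6, group 1.
Smaller atoms with higher effective nuclear charge are more electronegative.
Here both period and group differ, so the two effects have to be weighed against each other.
Na > Cs: Na sits above Cs in group 1, so the down-group effect alone puts Na higher.
B > Na: relative to Na, both the across-period and down-group shifts push B's electronegativity up.
Se > B: period and group pull opposite ways; the across-period shift dominates (2.55 vs 2.04).
For reference (Pauling): B 2.04, Na 0.93, Se 2.55, Cs 0.79.
So from highest to lowest: Se > B > Na > Cs.

Se > B > Na > Cs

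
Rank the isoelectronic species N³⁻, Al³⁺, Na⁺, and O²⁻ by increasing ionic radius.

Al³⁺ < Na⁺ < O²⁻ < N³⁻

All of these have 10 electrons, so size is governed by nuclear charge alone: the more protons, the stronger the pull on the same electron cloud, and the smaller the ion.
Nuclear charges: Al³⁺ (Z=13), Na⁺ (Z=11), O²⁻ (Z=8), N³⁻ (Z=7).
Smallest to largest: Al³⁺ < Na⁺ < O²⁻ < N³⁻.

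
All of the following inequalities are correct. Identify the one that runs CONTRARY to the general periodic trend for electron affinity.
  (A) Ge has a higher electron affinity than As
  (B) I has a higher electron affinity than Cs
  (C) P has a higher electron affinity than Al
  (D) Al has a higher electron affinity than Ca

(A)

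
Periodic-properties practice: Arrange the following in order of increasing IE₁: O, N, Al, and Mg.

Al, Mg, O, N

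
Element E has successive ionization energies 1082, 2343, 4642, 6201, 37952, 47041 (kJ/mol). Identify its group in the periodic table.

Group 14

Look for the largest jump between consecutive ionization energies: IE5/IE4 ≈ 6.1, far larger than any earlier ratio.
That jump marks the point where a core electron is being removed. So the atom has 4 valence electrons.
A main-group element with 4 valence electrons is in group 14.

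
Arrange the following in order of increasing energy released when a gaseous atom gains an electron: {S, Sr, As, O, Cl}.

O is in period 2, group 16; S is in period 3, group 16; Cl is in period 3, group 17; As is in period 4, group 15; Sr is in period 5, group 2.
Atoms with high Z_eff and room in the valence shell (especially the halogens) have the most exothermic electron affinities.
Here both period and group differ, so the two effects have to be weighed against each other.
As > Sr: relative to Sr, both the across-period and down-group shifts push As's electron affinity up.
O > As: both effects reinforce here, so O is clearly the higher of the two.
S > O: this pair runs against the simple trend — see the exception note.
Cl > S: both are in period 3; the period trend gives Cl the larger value.
Note the exception: S has a higher electron affinity than O, contrary to the simple trend — the compact 2p subshell of O repels the added electron more than S's larger 3p does.
Tabulated electron affinity (kJ/mol): O 141, S 200, Cl 349, As 78, Sr 5.
So from lowest to highest: Sr < As < O < S < Cl.

Sr < As < O < S < Cl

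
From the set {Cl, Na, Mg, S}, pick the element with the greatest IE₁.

Na is in period 3, group 1; Mg is in period 3, group 2; S is in period 3, group 16; Cl is in period 3, group 17.
Removing the outermost electron gets harder across a period and easier down a group.
All lie in period 3, so first ionization energy increases left to right.
The greatest IE₁ among these belongs to Cl.

Cl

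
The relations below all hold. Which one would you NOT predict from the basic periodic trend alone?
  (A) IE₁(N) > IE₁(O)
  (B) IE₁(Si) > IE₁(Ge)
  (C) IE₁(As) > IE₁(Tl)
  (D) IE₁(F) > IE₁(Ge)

(A)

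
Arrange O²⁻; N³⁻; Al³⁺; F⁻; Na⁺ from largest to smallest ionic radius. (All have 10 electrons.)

N³⁻ > O²⁻ > F⁻ > Na⁺ > Al³⁺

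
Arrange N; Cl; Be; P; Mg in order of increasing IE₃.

Consider each +2 ion: N²⁺ still has 3 valence electrons; Cl²⁺ still has 5 valence electrons; Be²⁺ is the bare [He] core; P²⁺ still has 3 valence electrons; Mg²⁺ is the bare [Ne] core.
Core electrons are held far more tightly than valence electrons, so Mg and Be top the IE_3 order.
Valence configurations: N²⁺ [He]2s²2p¹, Cl²⁺ [Ne]3s²3p³, P²⁺ [Ne]3s²3p¹.
Tabulated IE_3 (kJ/mol): N 4578, Cl 3822, Be 14849, P 2914, Mg 7733.
So the third ionization energies run P < Cl < N < Mg < Be.

P < Cl < N < Mg < Be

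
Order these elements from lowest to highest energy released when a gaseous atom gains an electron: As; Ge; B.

B < As < Ge

EA tends to increase across a period and decrease down a group, though the pattern is less regular than for IE or radius.
Here both period and group differ, so the two effects have to be weighed against each other.
As > B: the two effects oppose for this pair; the across-period effect wins (78 vs 27 kJ/mol).
Ge > As: this pair runs against the simple trend — see the exception note.
Note the exception: Ge has a higher electron affinity than As, contrary to the simple trend — adding an electron to As's half-filled 4p³ is unfavourable, so Ge (4p²) has the more exothermic EA.
Approximate values (kJ/mol): B 27, Ge 119, As 78.
So from lowest to highest: B < As < Ge.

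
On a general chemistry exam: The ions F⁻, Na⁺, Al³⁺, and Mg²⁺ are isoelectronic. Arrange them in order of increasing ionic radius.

All of these have 10 electrons, so size is governed by nuclear charge alone: the more protons, the stronger the pull on the same electron cloud, and the smaller the ion.
Nuclear charges: Al³⁺ (Z=13), Mg²⁺ (Z=12), Na⁺ (Z=11), F⁻ (Z=9).
Smallest to largest: Al³⁺ < Mg²⁺ < Na⁺ < F⁻.

Al³⁺ < Mg²⁺ < Na⁺ < F⁻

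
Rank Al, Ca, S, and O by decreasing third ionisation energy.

O > Ca > S > Al

Consider each +2 ion: Al²⁺ still has 1 valence electron; Ca²⁺ is the bare [Ar] core; S²⁺ still has 4 valence electrons; O²⁺ still has 4 valence electrons.
Usually core removal costs more than valence removal, but here the competition is close: a tightly held n=2 valence electron can cost more to remove than an n=3 core electron, so the actual values have to decide it.
Valence configurations: Al²⁺ [Ne]3s¹, S²⁺ [Ne]3s²3p², O²⁺ [He]2s²2p².
Approximate IE_3 values (kJ/mol): Al 2745, Ca 4912, S 3357, O 5300.
So the third ionization energies run Al < S < Ca < O.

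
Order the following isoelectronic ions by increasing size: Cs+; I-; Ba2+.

Ba2+, Cs+, I-

All of these have 54 electrons, so size is governed by nuclear charge alone: the more protons, the stronger the pull on the same electron cloud, and the smaller the ion.
Nuclear charges: Ba2+ (Z=56), Cs+ (Z=55), I- (Z=53).
Smallest to largest: Ba2+ < Cs+ < I-.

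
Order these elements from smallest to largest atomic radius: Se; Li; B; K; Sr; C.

Li is in period 2, group 1; B is in period 2, group 13; C is in period 2, group 14; K is in period 4, group 1; Se is in period 4, group 16; Sr is in period 5, group 2.
Atomic radius shrinks across a period as nuclear charge pulls the same shell inward, and grows down a group as new shells are added.
Here both period and group differ, so the two effects have to be weighed against each other.
B > C: both are in period 2; the period trend gives B the larger value.
Se > B: the two effects oppose for this pair; the down-group effect wins (116 vs 85 pm).
Li > Se: period and group pull opposite ways; the across-period shift dominates (133 vs 116 pm).
Sr > Li: period and group pull opposite ways; the down-group shift dominates (185 vs 133 pm).
K > Sr: the two effects oppose for this pair; the across-period effect wins (196 vs 185 pm).
For reference (pm): Li 133, B 85, C 75, K 196, Se 116, Sr 185.
So from smallest to largest: C < B < Se < Li < Sr < K.

C, B, Se, Li, Sr, K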